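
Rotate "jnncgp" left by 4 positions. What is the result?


Input: "jnncgp", rotate left by 4
First 4 characters: "jnnc"
Remaining characters: "gp"
Concatenate remaining + first: "gp" + "jnnc" = "gpjnnc"

gpjnnc


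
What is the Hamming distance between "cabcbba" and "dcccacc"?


Comparing "cabcbba" and "dcccacc" position by position:
  Position 0: 'c' vs 'd' => differ
  Position 1: 'a' vs 'c' => differ
  Position 2: 'b' vs 'c' => differ
  Position 3: 'c' vs 'c' => same
  Position 4: 'b' vs 'a' => differ
  Position 5: 'b' vs 'c' => differ
  Position 6: 'a' vs 'c' => differ
Total differences (Hamming distance): 6

6


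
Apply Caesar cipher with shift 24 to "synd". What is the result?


Caesar cipher: shift "synd" by 24
  's' (pos 18) + 24 = pos 16 = 'q'
  'y' (pos 24) + 24 = pos 22 = 'w'
  'n' (pos 13) + 24 = pos 11 = 'l'
  'd' (pos 3) + 24 = pos 1 = 'b'
Result: qwlb

qwlb


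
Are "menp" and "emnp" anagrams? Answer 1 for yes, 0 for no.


Strings: "menp", "emnp"
Sorted first:  emnp
Sorted second: emnp
Sorted forms match => anagrams

1


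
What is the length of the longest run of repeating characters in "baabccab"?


Input: "baabccab"
Scanning for longest run:
  Position 1 ('a'): new char, reset run to 1
  Position 2 ('a'): continues run of 'a', length=2
  Position 3 ('b'): new char, reset run to 1
  Position 4 ('c'): new char, reset run to 1
  Position 5 ('c'): continues run of 'c', length=2
  Position 6 ('a'): new char, reset run to 1
  Position 7 ('b'): new char, reset run to 1
Longest run: 'a' with length 2

2


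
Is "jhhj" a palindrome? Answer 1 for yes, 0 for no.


Input: jhhj
Reversed: jhhj
  Compare pos 0 ('j') with pos 3 ('j'): match
  Compare pos 1 ('h') with pos 2 ('h'): match
Result: palindrome

1


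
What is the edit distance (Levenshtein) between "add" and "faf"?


Computing edit distance: "add" -> "faf"
DP table:
           f    a    f
      0    1    2    3
  a   1    1    1    2
  d   2    2    2    2
  d   3    3    3    3
Edit distance = dp[3][3] = 3

3


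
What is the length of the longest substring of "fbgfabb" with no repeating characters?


Input: "fbgfabb"
Sliding window (track last position of each char):
  Position 0 ('f'): window [0,0] length 1 -- new best
  Position 1 ('b'): window [0,1] length 2 -- new best
  Position 2 ('g'): window [0,2] length 3 -- new best
  Position 3 ('f'): repeat (last at 0), move window start to 1
  Position 3 ('f'): window [1,3] length 3
  Position 4 ('a'): window [1,4] length 4 -- new best
  Position 5 ('b'): repeat (last at 1), move window start to 2
  Position 5 ('b'): window [2,5] length 4
  Position 6 ('b'): repeat (last at 5), move window start to 6
  Position 6 ('b'): window [6,6] length 1
Longest substring with no repeats: "bgfa" with length 4

4


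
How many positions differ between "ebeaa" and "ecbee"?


Comparing "ebeaa" and "ecbee" position by position:
  Position 0: 'e' vs 'e' => same
  Position 1: 'b' vs 'c' => DIFFER
  Position 2: 'e' vs 'b' => DIFFER
  Position 3: 'a' vs 'e' => DIFFER
  Position 4: 'a' vs 'e' => DIFFER
Positions that differ: 4

4


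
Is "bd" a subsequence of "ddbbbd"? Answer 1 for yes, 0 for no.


Check if "bd" is a subsequence of "ddbbbd"
Greedy scan:
  Position 0 ('d'): no match needed
  Position 1 ('d'): no match needed
  Position 2 ('b'): matches sub[0] = 'b'
  Position 3 ('b'): no match needed
  Position 4 ('b'): no match needed
  Position 5 ('d'): matches sub[1] = 'd'
All 2 characters matched => is a subsequence

1


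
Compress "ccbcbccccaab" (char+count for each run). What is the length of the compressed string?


Input: ccbcbccccaab
Runs:
  'c' x 2 => "c2"
  'b' x 1 => "b1"
  'c' x 1 => "c1"
  'b' x 1 => "b1"
  'c' x 4 => "c4"
  'a' x 2 => "a2"
  'b' x 1 => "b1"
Compressed: "c2b1c1b1c4a2b1"
Compressed length: 14

14


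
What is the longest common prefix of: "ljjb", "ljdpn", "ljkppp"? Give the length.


Words: ljjb, ljdpn, ljkppp
  Position 0: all 'l' => match
  Position 1: all 'j' => match
  Position 2: ('j', 'd', 'k') => mismatch, stop
LCP = "lj" (length 2)

2


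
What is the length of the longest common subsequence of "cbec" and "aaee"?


LCS of "cbec" and "aaee"
DP table:
           a    a    e    e
      0    0    0    0    0
  c   0    0    0    0    0
  b   0    0    0    0    0
  e   0    0    0    1    1
  c   0    0    0    1    1
LCS length = dp[4][4] = 1

1


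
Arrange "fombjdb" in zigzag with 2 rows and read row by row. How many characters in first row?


Zigzag "fombjdb" into 2 rows:
Placing characters:
  'f' => row 0
  'o' => row 1
  'm' => row 0
  'b' => row 1
  'j' => row 0
  'd' => row 1
  'b' => row 0
Rows:
  Row 0: "fmjb"
  Row 1: "obd"
First row length: 4

4


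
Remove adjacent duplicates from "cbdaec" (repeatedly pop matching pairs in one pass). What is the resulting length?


Input: cbdaec
Stack-based adjacent duplicate removal:
  Read 'c': push. Stack: c
  Read 'b': push. Stack: cb
  Read 'd': push. Stack: cbd
  Read 'a': push. Stack: cbda
  Read 'e': push. Stack: cbdae
  Read 'c': push. Stack: cbdaec
Final stack: "cbdaec" (length 6)

6


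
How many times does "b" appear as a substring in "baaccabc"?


Searching for "b" in "baaccabc"
Scanning each position:
  Position 0: "b" => MATCH
  Position 1: "a" => no
  Position 2: "a" => no
  Position 3: "c" => no
  Position 4: "c" => no
  Position 5: "a" => no
  Position 6: "b" => MATCH
  Position 7: "c" => no
Total occurrences: 2

2


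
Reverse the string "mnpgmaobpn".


Input: mnpgmaobpn
Reading characters right to left:
  Position 9: 'n'
  Position 8: 'p'
  Position 7: 'b'
  Position 6: 'o'
  Position 5: 'a'
  Position 4: 'm'
  Position 3: 'g'
  Position 2: 'p'
  Position 1: 'n'
  Position 0: 'm'
Reversed: npboamgpnm

npboamgpnm


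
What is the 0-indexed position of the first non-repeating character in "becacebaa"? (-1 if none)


Input: becacebaa
Character frequencies:
  'a': 3
  'b': 2
  'c': 2
  'e': 2
Scanning left to right for freq == 1:
  Position 0 ('b'): freq=2, skip
  Position 1 ('e'): freq=2, skip
  Position 2 ('c'): freq=2, skip
  Position 3 ('a'): freq=3, skip
  Position 4 ('c'): freq=2, skip
  Position 5 ('e'): freq=2, skip
  Position 6 ('b'): freq=2, skip
  Position 7 ('a'): freq=3, skip
  Position 8 ('a'): freq=3, skip
  No unique character found => answer = -1

-1


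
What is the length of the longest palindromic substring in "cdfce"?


Input: "cdfce"
Checking substrings for palindromes:
  No multi-char palindromic substrings found
Longest palindromic substring: "c" with length 1

1


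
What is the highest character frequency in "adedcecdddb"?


Input: adedcecdddb
Character counts:
  'a': 1
  'b': 1
  'c': 2
  'd': 5
  'e': 2
Maximum frequency: 5

5


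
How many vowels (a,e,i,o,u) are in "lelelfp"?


Input: lelelfp
Checking each character:
  'l' at position 0: consonant
  'e' at position 1: vowel (running total: 1)
  'l' at position 2: consonant
  'e' at position 3: vowel (running total: 2)
  'l' at position 4: consonant
  'f' at position 5: consonant
  'p' at position 6: consonant
Total vowels: 2

2


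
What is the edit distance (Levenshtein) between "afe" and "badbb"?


Computing edit distance: "afe" -> "badbb"
DP table:
           b    a    d    b    b
      0    1    2    3    4    5
  a   1    1    1    2    3    4
  f   2    2    2    2    3    4
  e   3    3    3    3    3    4
Edit distance = dp[3][5] = 4

4


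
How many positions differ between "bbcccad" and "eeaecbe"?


Comparing "bbcccad" and "eeaecbe" position by position:
  Position 0: 'b' vs 'e' => DIFFER
  Position 1: 'b' vs 'e' => DIFFER
  Position 2: 'c' vs 'a' => DIFFER
  Position 3: 'c' vs 'e' => DIFFER
  Position 4: 'c' vs 'c' => same
  Position 5: 'a' vs 'b' => DIFFER
  Position 6: 'd' vs 'e' => DIFFER
Positions that differ: 6

6


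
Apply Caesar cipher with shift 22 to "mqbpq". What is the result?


Caesar cipher: shift "mqbpq" by 22
  'm' (pos 12) + 22 = pos 8 = 'i'
  'q' (pos 16) + 22 = pos 12 = 'm'
  'b' (pos 1) + 22 = pos 23 = 'x'
  'p' (pos 15) + 22 = pos 11 = 'l'
  'q' (pos 16) + 22 = pos 12 = 'm'
Result: imxlm

imxlm


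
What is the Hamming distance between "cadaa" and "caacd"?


Comparing "cadaa" and "caacd" position by position:
  Position 0: 'c' vs 'c' => same
  Position 1: 'a' vs 'a' => same
  Position 2: 'd' vs 'a' => differ
  Position 3: 'a' vs 'c' => differ
  Position 4: 'a' vs 'd' => differ
Total differences (Hamming distance): 3

3


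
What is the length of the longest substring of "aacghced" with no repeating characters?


Input: "aacghced"
Sliding window (track last position of each char):
  Position 0 ('a'): window [0,0] length 1 -- new best
  Position 1 ('a'): repeat (last at 0), move window start to 1
  Position 1 ('a'): window [1,1] length 1
  Position 2 ('c'): window [1,2] length 2 -- new best
  Position 3 ('g'): window [1,3] length 3 -- new best
  Position 4 ('h'): window [1,4] length 4 -- new best
  Position 5 ('c'): repeat (last at 2), move window start to 3
  Position 5 ('c'): window [3,5] length 3
  Position 6 ('e'): window [3,6] length 4
  Position 7 ('d'): window [3,7] length 5 -- new best
Longest substring with no repeats: "ghced" with length 5

5


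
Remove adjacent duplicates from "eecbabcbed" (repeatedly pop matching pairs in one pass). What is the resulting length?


Input: eecbabcbed
Stack-based adjacent duplicate removal:
  Read 'e': push. Stack: e
  Read 'e': matches stack top 'e' => pop. Stack: (empty)
  Read 'c': push. Stack: c
  Read 'b': push. Stack: cb
  Read 'a': push. Stack: cba
  Read 'b': push. Stack: cbab
  Read 'c': push. Stack: cbabc
  Read 'b': push. Stack: cbabcb
  Read 'e': push. Stack: cbabcbe
  Read 'd': push. Stack: cbabcbed
Final stack: "cbabcbed" (length 8)

8


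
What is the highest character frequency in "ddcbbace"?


Input: ddcbbace
Character counts:
  'a': 1
  'b': 2
  'c': 2
  'd': 2
  'e': 1
Maximum frequency: 2

2


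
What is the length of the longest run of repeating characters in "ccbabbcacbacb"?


Input: "ccbabbcacbacb"
Scanning for longest run:
  Position 1 ('c'): continues run of 'c', length=2
  Position 2 ('b'): new char, reset run to 1
  Position 3 ('a'): new char, reset run to 1
  Position 4 ('b'): new char, reset run to 1
  Position 5 ('b'): continues run of 'b', length=2
  Position 6 ('c'): new char, reset run to 1
  Position 7 ('a'): new char, reset run to 1
  Position 8 ('c'): new char, reset run to 1
  Position 9 ('b'): new char, reset run to 1
  Position 10 ('a'): new char, reset run to 1
  Position 11 ('c'): new char, reset run to 1
  Position 12 ('b'): new char, reset run to 1
Longest run: 'c' with length 2

2


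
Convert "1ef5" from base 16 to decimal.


Input: "1ef5" in base 16
Positional expansion:
  Digit '1' (value 1) x 16^3 = 4096
  Digit 'e' (value 14) x 16^2 = 3584
  Digit 'f' (value 15) x 16^1 = 240
  Digit '5' (value 5) x 16^0 = 5
Sum = 7925

7925


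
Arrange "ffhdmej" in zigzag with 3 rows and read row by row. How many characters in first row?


Zigzag "ffhdmej" into 3 rows:
Placing characters:
  'f' => row 0
  'f' => row 1
  'h' => row 2
  'd' => row 1
  'm' => row 0
  'e' => row 1
  'j' => row 2
Rows:
  Row 0: "fm"
  Row 1: "fde"
  Row 2: "hj"
First row length: 2

2


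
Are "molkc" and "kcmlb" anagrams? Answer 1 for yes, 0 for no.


Strings: "molkc", "kcmlb"
Sorted first:  cklmo
Sorted second: bcklm
Differ at position 0: 'c' vs 'b' => not anagrams

0


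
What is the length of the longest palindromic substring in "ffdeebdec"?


Input: "ffdeebdec"
Checking substrings for palindromes:
  [0:2] "ff" (len 2) => palindrome
  [3:5] "ee" (len 2) => palindrome
Longest palindromic substring: "ff" with length 2

2


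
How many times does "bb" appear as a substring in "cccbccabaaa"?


Searching for "bb" in "cccbccabaaa"
Scanning each position:
  Position 0: "cc" => no
  Position 1: "cc" => no
  Position 2: "cb" => no
  Position 3: "bc" => no
  Position 4: "cc" => no
  Position 5: "ca" => no
  Position 6: "ab" => no
  Position 7: "ba" => no
  Position 8: "aa" => no
  Position 9: "aa" => no
Total occurrences: 0

0


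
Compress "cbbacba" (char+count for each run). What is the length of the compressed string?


Input: cbbacba
Runs:
  'c' x 1 => "c1"
  'b' x 2 => "b2"
  'a' x 1 => "a1"
  'c' x 1 => "c1"
  'b' x 1 => "b1"
  'a' x 1 => "a1"
Compressed: "c1b2a1c1b1a1"
Compressed length: 12

12


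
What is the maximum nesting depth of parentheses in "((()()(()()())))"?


Input: "((()()(()()())))"
Tracking depth:
  Position 0 '(': depth becomes 1
  Position 1 '(': depth becomes 2
  Position 2 '(': depth becomes 3
  Position 3 ')': depth becomes 2
  Position 4 '(': depth becomes 3
  Position 5 ')': depth becomes 2
  Position 6 '(': depth becomes 3
  Position 7 '(': depth becomes 4
  Position 8 ')': depth becomes 3
  Position 9 '(': depth becomes 4
  Position 10 ')': depth becomes 3
  Position 11 '(': depth becomes 4
  Position 12 ')': depth becomes 3
  Position 13 ')': depth becomes 2
  Position 14 ')': depth becomes 1
  Position 15 ')': depth becomes 0
Maximum depth reached: 4

4


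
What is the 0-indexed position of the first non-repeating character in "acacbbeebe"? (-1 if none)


Input: acacbbeebe
Character frequencies:
  'a': 2
  'b': 3
  'c': 2
  'e': 3
Scanning left to right for freq == 1:
  Position 0 ('a'): freq=2, skip
  Position 1 ('c'): freq=2, skip
  Position 2 ('a'): freq=2, skip
  Position 3 ('c'): freq=2, skip
  Position 4 ('b'): freq=3, skip
  Position 5 ('b'): freq=3, skip
  Position 6 ('e'): freq=3, skip
  Position 7 ('e'): freq=3, skip
  Position 8 ('b'): freq=3, skip
  Position 9 ('e'): freq=3, skip
  No unique character found => answer = -1

-1


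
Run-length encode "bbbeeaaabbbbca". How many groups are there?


Input: bbbeeaaabbbbca
Scanning for consecutive runs:
  Group 1: 'b' x 3 (positions 0-2)
  Group 2: 'e' x 2 (positions 3-4)
  Group 3: 'a' x 3 (positions 5-7)
  Group 4: 'b' x 4 (positions 8-11)
  Group 5: 'c' x 1 (positions 12-12)
  Group 6: 'a' x 1 (positions 13-13)
Total groups: 6

6


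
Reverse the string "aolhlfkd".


Input: aolhlfkd
Reading characters right to left:
  Position 7: 'd'
  Position 6: 'k'
  Position 5: 'f'
  Position 4: 'l'
  Position 3: 'h'
  Position 2: 'l'
  Position 1: 'o'
  Position 0: 'a'
Reversed: dkflhloa

dkflhloa


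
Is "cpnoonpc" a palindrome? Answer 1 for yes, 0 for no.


Input: cpnoonpc
Reversed: cpnoonpc
  Compare pos 0 ('c') with pos 7 ('c'): match
  Compare pos 1 ('p') with pos 6 ('p'): match
  Compare pos 2 ('n') with pos 5 ('n'): match
  Compare pos 3 ('o') with pos 4 ('o'): match
Result: palindrome

1


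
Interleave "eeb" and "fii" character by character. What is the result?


Interleaving "eeb" and "fii":
  Position 0: 'e' from first, 'f' from second => "ef"
  Position 1: 'e' from first, 'i' from second => "ei"
  Position 2: 'b' from first, 'i' from second => "bi"
Result: efeibi

efeibi


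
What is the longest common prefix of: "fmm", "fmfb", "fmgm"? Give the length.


Words: fmm, fmfb, fmgm
  Position 0: all 'f' => match
  Position 1: all 'm' => match
  Position 2: ('m', 'f', 'g') => mismatch, stop
LCP = "fm" (length 2)

2


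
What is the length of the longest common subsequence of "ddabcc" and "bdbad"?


LCS of "ddabcc" and "bdbad"
DP table:
           b    d    b    a    d
      0    0    0    0    0    0
  d   0    0    1    1    1    1
  d   0    0    1    1    1    2
  a   0    0    1    1    2    2
  b   0    1    1    2    2    2
  c   0    1    1    2    2    2
  c   0    1    1    2    2    2
LCS length = dp[6][5] = 2

2


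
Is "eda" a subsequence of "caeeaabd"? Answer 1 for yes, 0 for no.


Check if "eda" is a subsequence of "caeeaabd"
Greedy scan:
  Position 0 ('c'): no match needed
  Position 1 ('a'): no match needed
  Position 2 ('e'): matches sub[0] = 'e'
  Position 3 ('e'): no match needed
  Position 4 ('a'): no match needed
  Position 5 ('a'): no match needed
  Position 6 ('b'): no match needed
  Position 7 ('d'): matches sub[1] = 'd'
Only matched 2/3 characters => not a subsequence

0


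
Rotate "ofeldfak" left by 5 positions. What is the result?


Input: "ofeldfak", rotate left by 5
First 5 characters: "ofeld"
Remaining characters: "fak"
Concatenate remaining + first: "fak" + "ofeld" = "fakofeld"

fakofeld


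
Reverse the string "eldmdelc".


Input: eldmdelc
Reading characters right to left:
  Position 7: 'c'
  Position 6: 'l'
  Position 5: 'e'
  Position 4: 'd'
  Position 3: 'm'
  Position 2: 'd'
  Position 1: 'l'
  Position 0: 'e'
Reversed: cledmdle

cledmdle


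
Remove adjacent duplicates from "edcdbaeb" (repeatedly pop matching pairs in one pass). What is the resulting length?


Input: edcdbaeb
Stack-based adjacent duplicate removal:
  Read 'e': push. Stack: e
  Read 'd': push. Stack: ed
  Read 'c': push. Stack: edc
  Read 'd': push. Stack: edcd
  Read 'b': push. Stack: edcdb
  Read 'a': push. Stack: edcdba
  Read 'e': push. Stack: edcdbae
  Read 'b': push. Stack: edcdbaeb
Final stack: "edcdbaeb" (length 8)

8


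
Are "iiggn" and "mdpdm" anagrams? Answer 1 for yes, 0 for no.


Strings: "iiggn", "mdpdm"
Sorted first:  ggiin
Sorted second: ddmmp
Differ at position 0: 'g' vs 'd' => not anagrams

0


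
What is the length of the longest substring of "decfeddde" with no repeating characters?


Input: "decfeddde"
Sliding window (track last position of each char):
  Position 0 ('d'): window [0,0] length 1 -- new best
  Position 1 ('e'): window [0,1] length 2 -- new best
  Position 2 ('c'): window [0,2] length 3 -- new best
  Position 3 ('f'): window [0,3] length 4 -- new best
  Position 4 ('e'): repeat (last at 1), move window start to 2
  Position 4 ('e'): window [2,4] length 3
  Position 5 ('d'): window [2,5] length 4
  Position 6 ('d'): repeat (last at 5), move window start to 6
  Position 6 ('d'): window [6,6] length 1
  Position 7 ('d'): repeat (last at 6), move window start to 7
  Position 7 ('d'): window [7,7] length 1
  Position 8 ('e'): window [7,8] length 2
Longest substring with no repeats: "decf" with length 4

4


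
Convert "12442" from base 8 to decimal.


Input: "12442" in base 8
Positional expansion:
  Digit '1' (value 1) x 8^4 = 4096
  Digit '2' (value 2) x 8^3 = 1024
  Digit '4' (value 4) x 8^2 = 256
  Digit '4' (value 4) x 8^1 = 32
  Digit '2' (value 2) x 8^0 = 2
Sum = 5410

5410


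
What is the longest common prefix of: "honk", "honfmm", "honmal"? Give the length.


Words: honk, honfmm, honmal
  Position 0: all 'h' => match
  Position 1: all 'o' => match
  Position 2: all 'n' => match
  Position 3: ('k', 'f', 'm') => mismatch, stop
LCP = "hon" (length 3)

3


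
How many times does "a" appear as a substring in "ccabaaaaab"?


Searching for "a" in "ccabaaaaab"
Scanning each position:
  Position 0: "c" => no
  Position 1: "c" => no
  Position 2: "a" => MATCH
  Position 3: "b" => no
  Position 4: "a" => MATCH
  Position 5: "a" => MATCH
  Position 6: "a" => MATCH
  Position 7: "a" => MATCH
  Position 8: "a" => MATCH
  Position 9: "b" => no
Total occurrences: 6

6


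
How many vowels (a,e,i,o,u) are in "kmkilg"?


Input: kmkilg
Checking each character:
  'k' at position 0: consonant
  'm' at position 1: consonant
  'k' at position 2: consonant
  'i' at position 3: vowel (running total: 1)
  'l' at position 4: consonant
  'g' at position 5: consonant
Total vowels: 1

1


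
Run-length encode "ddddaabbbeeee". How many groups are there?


Input: ddddaabbbeeee
Scanning for consecutive runs:
  Group 1: 'd' x 4 (positions 0-3)
  Group 2: 'a' x 2 (positions 4-5)
  Group 3: 'b' x 3 (positions 6-8)
  Group 4: 'e' x 4 (positions 9-12)
Total groups: 4

4


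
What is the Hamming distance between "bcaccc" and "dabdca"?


Comparing "bcaccc" and "dabdca" position by position:
  Position 0: 'b' vs 'd' => differ
  Position 1: 'c' vs 'a' => differ
  Position 2: 'a' vs 'b' => differ
  Position 3: 'c' vs 'd' => differ
  Position 4: 'c' vs 'c' => same
  Position 5: 'c' vs 'a' => differ
Total differences (Hamming distance): 5

5


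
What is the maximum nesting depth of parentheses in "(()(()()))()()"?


Input: "(()(()()))()()"
Tracking depth:
  Position 0 '(': depth becomes 1
  Position 1 '(': depth becomes 2
  Position 2 ')': depth becomes 1
  Position 3 '(': depth becomes 2
  Position 4 '(': depth becomes 3
  Position 5 ')': depth becomes 2
  Position 6 '(': depth becomes 3
  Position 7 ')': depth becomes 2
  Position 8 ')': depth becomes 1
  Position 9 ')': depth becomes 0
  Position 10 '(': depth becomes 1
  Position 11 ')': depth becomes 0
  Position 12 '(': depth becomes 1
  Position 13 ')': depth becomes 0
Maximum depth reached: 3

3


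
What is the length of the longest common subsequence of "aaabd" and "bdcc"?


LCS of "aaabd" and "bdcc"
DP table:
           b    d    c    c
      0    0    0    0    0
  a   0    0    0    0    0
  a   0    0    0    0    0
  a   0    0    0    0    0
  b   0    1    1    1    1
  d   0    1    2    2    2
LCS length = dp[5][4] = 2

2


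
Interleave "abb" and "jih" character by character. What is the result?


Interleaving "abb" and "jih":
  Position 0: 'a' from first, 'j' from second => "aj"
  Position 1: 'b' from first, 'i' from second => "bi"
  Position 2: 'b' from first, 'h' from second => "bh"
Result: ajbibh

ajbibh


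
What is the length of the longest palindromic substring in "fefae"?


Input: "fefae"
Checking substrings for palindromes:
  [0:3] "fef" (len 3) => palindrome
Longest palindromic substring: "fef" with length 3

3


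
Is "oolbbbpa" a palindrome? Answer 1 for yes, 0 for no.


Input: oolbbbpa
Reversed: apbbbloo
  Compare pos 0 ('o') with pos 7 ('a'): MISMATCH
  Compare pos 1 ('o') with pos 6 ('p'): MISMATCH
  Compare pos 2 ('l') with pos 5 ('b'): MISMATCH
  Compare pos 3 ('b') with pos 4 ('b'): match
Result: not a palindrome

0


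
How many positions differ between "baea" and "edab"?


Comparing "baea" and "edab" position by position:
  Position 0: 'b' vs 'e' => DIFFER
  Position 1: 'a' vs 'd' => DIFFER
  Position 2: 'e' vs 'a' => DIFFER
  Position 3: 'a' vs 'b' => DIFFER
Positions that differ: 4

4


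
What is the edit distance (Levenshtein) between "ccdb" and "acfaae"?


Computing edit distance: "ccdb" -> "acfaae"
DP table:
           a    c    f    a    a    e
      0    1    2    3    4    5    6
  c   1    1    1    2    3    4    5
  c   2    2    1    2    3    4    5
  d   3    3    2    2    3    4    5
  b   4    4    3    3    3    4    5
Edit distance = dp[4][6] = 5

5


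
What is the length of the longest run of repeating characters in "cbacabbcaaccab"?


Input: "cbacabbcaaccab"
Scanning for longest run:
  Position 1 ('b'): new char, reset run to 1
  Position 2 ('a'): new char, reset run to 1
  Position 3 ('c'): new char, reset run to 1
  Position 4 ('a'): new char, reset run to 1
  Position 5 ('b'): new char, reset run to 1
  Position 6 ('b'): continues run of 'b', length=2
  Position 7 ('c'): new char, reset run to 1
  Position 8 ('a'): new char, reset run to 1
  Position 9 ('a'): continues run of 'a', length=2
  Position 10 ('c'): new char, reset run to 1
  Position 11 ('c'): continues run of 'c', length=2
  Position 12 ('a'): new char, reset run to 1
  Position 13 ('b'): new char, reset run to 1
Longest run: 'b' with length 2

2


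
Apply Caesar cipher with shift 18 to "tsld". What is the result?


Caesar cipher: shift "tsld" by 18
  't' (pos 19) + 18 = pos 11 = 'l'
  's' (pos 18) + 18 = pos 10 = 'k'
  'l' (pos 11) + 18 = pos 3 = 'd'
  'd' (pos 3) + 18 = pos 21 = 'v'
Result: lkdv

lkdv


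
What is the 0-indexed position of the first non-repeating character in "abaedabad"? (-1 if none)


Input: abaedabad
Character frequencies:
  'a': 4
  'b': 2
  'd': 2
  'e': 1
Scanning left to right for freq == 1:
  Position 0 ('a'): freq=4, skip
  Position 1 ('b'): freq=2, skip
  Position 2 ('a'): freq=4, skip
  Position 3 ('e'): unique! => answer = 3

3


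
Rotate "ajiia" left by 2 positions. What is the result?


Input: "ajiia", rotate left by 2
First 2 characters: "aj"
Remaining characters: "iia"
Concatenate remaining + first: "iia" + "aj" = "iiaaj"

iiaaj


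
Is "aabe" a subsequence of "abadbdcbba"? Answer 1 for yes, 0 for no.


Check if "aabe" is a subsequence of "abadbdcbba"
Greedy scan:
  Position 0 ('a'): matches sub[0] = 'a'
  Position 1 ('b'): no match needed
  Position 2 ('a'): matches sub[1] = 'a'
  Position 3 ('d'): no match needed
  Position 4 ('b'): matches sub[2] = 'b'
  Position 5 ('d'): no match needed
  Position 6 ('c'): no match needed
  Position 7 ('b'): no match needed
  Position 8 ('b'): no match needed
  Position 9 ('a'): no match needed
Only matched 3/4 characters => not a subsequence

0


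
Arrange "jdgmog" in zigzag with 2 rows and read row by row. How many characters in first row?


Zigzag "jdgmog" into 2 rows:
Placing characters:
  'j' => row 0
  'd' => row 1
  'g' => row 0
  'm' => row 1
  'o' => row 0
  'g' => row 1
Rows:
  Row 0: "jgo"
  Row 1: "dmg"
First row length: 3

3


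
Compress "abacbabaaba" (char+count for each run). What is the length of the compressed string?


Input: abacbabaaba
Runs:
  'a' x 1 => "a1"
  'b' x 1 => "b1"
  'a' x 1 => "a1"
  'c' x 1 => "c1"
  'b' x 1 => "b1"
  'a' x 1 => "a1"
  'b' x 1 => "b1"
  'a' x 2 => "a2"
  'b' x 1 => "b1"
  'a' x 1 => "a1"
Compressed: "a1b1a1c1b1a1b1a2b1a1"
Compressed length: 20

20


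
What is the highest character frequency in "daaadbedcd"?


Input: daaadbedcd
Character counts:
  'a': 3
  'b': 1
  'c': 1
  'd': 4
  'e': 1
Maximum frequency: 4

4


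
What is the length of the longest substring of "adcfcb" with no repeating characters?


Input: "adcfcb"
Sliding window (track last position of each char):
  Position 0 ('a'): window [0,0] length 1 -- new best
  Position 1 ('d'): window [0,1] length 2 -- new best
  Position 2 ('c'): window [0,2] length 3 -- new best
  Position 3 ('f'): window [0,3] length 4 -- new best
  Position 4 ('c'): repeat (last at 2), move window start to 3
  Position 4 ('c'): window [3,4] length 2
  Position 5 ('b'): window [3,5] length 3
Longest substring with no repeats: "adcf" with length 4

4


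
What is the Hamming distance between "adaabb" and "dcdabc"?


Comparing "adaabb" and "dcdabc" position by position:
  Position 0: 'a' vs 'd' => differ
  Position 1: 'd' vs 'c' => differ
  Position 2: 'a' vs 'd' => differ
  Position 3: 'a' vs 'a' => same
  Position 4: 'b' vs 'b' => same
  Position 5: 'b' vs 'c' => differ
Total differences (Hamming distance): 4

4


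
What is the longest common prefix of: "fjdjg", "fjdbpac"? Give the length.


Words: fjdjg, fjdbpac
  Position 0: all 'f' => match
  Position 1: all 'j' => match
  Position 2: all 'd' => match
  Position 3: ('j', 'b') => mismatch, stop
LCP = "fjd" (length 3)

3


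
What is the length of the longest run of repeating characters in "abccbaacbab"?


Input: "abccbaacbab"
Scanning for longest run:
  Position 1 ('b'): new char, reset run to 1
  Position 2 ('c'): new char, reset run to 1
  Position 3 ('c'): continues run of 'c', length=2
  Position 4 ('b'): new char, reset run to 1
  Position 5 ('a'): new char, reset run to 1
  Position 6 ('a'): continues run of 'a', length=2
  Position 7 ('c'): new char, reset run to 1
  Position 8 ('b'): new char, reset run to 1
  Position 9 ('a'): new char, reset run to 1
  Position 10 ('b'): new char, reset run to 1
Longest run: 'c' with length 2

2


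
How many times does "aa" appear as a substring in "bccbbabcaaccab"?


Searching for "aa" in "bccbbabcaaccab"
Scanning each position:
  Position 0: "bc" => no
  Position 1: "cc" => no
  Position 2: "cb" => no
  Position 3: "bb" => no
  Position 4: "ba" => no
  Position 5: "ab" => no
  Position 6: "bc" => no
  Position 7: "ca" => no
  Position 8: "aa" => MATCH
  Position 9: "ac" => no
  Position 10: "cc" => no
  Position 11: "ca" => no
  Position 12: "ab" => no
Total occurrences: 1

1


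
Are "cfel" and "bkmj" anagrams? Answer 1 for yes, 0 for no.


Strings: "cfel", "bkmj"
Sorted first:  cefl
Sorted second: bjkm
Differ at position 0: 'c' vs 'b' => not anagrams

0


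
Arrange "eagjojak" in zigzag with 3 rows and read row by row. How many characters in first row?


Zigzag "eagjojak" into 3 rows:
Placing characters:
  'e' => row 0
  'a' => row 1
  'g' => row 2
  'j' => row 1
  'o' => row 0
  'j' => row 1
  'a' => row 2
  'k' => row 1
Rows:
  Row 0: "eo"
  Row 1: "ajjk"
  Row 2: "ga"
First row length: 2

2


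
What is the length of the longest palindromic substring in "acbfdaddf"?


Input: "acbfdaddf"
Checking substrings for palindromes:
  [4:7] "dad" (len 3) => palindrome
  [6:8] "dd" (len 2) => palindrome
Longest palindromic substring: "dad" with length 3

3


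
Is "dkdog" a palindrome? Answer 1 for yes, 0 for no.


Input: dkdog
Reversed: godkd
  Compare pos 0 ('d') with pos 4 ('g'): MISMATCH
  Compare pos 1 ('k') with pos 3 ('o'): MISMATCH
Result: not a palindrome

0


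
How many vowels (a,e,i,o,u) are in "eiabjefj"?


Input: eiabjefj
Checking each character:
  'e' at position 0: vowel (running total: 1)
  'i' at position 1: vowel (running total: 2)
  'a' at position 2: vowel (running total: 3)
  'b' at position 3: consonant
  'j' at position 4: consonant
  'e' at position 5: vowel (running total: 4)
  'f' at position 6: consonant
  'j' at position 7: consonant
Total vowels: 4

4


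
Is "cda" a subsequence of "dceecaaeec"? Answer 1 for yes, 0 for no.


Check if "cda" is a subsequence of "dceecaaeec"
Greedy scan:
  Position 0 ('d'): no match needed
  Position 1 ('c'): matches sub[0] = 'c'
  Position 2 ('e'): no match needed
  Position 3 ('e'): no match needed
  Position 4 ('c'): no match needed
  Position 5 ('a'): no match needed
  Position 6 ('a'): no match needed
  Position 7 ('e'): no match needed
  Position 8 ('e'): no match needed
  Position 9 ('c'): no match needed
Only matched 1/3 characters => not a subsequence

0


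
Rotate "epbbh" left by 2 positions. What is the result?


Input: "epbbh", rotate left by 2
First 2 characters: "ep"
Remaining characters: "bbh"
Concatenate remaining + first: "bbh" + "ep" = "bbhep"

bbhep


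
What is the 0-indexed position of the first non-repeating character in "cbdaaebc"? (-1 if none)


Input: cbdaaebc
Character frequencies:
  'a': 2
  'b': 2
  'c': 2
  'd': 1
  'e': 1
Scanning left to right for freq == 1:
  Position 0 ('c'): freq=2, skip
  Position 1 ('b'): freq=2, skip
  Position 2 ('d'): unique! => answer = 2

2


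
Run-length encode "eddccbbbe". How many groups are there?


Input: eddccbbbe
Scanning for consecutive runs:
  Group 1: 'e' x 1 (positions 0-0)
  Group 2: 'd' x 2 (positions 1-2)
  Group 3: 'c' x 2 (positions 3-4)
  Group 4: 'b' x 3 (positions 5-7)
  Group 5: 'e' x 1 (positions 8-8)
Total groups: 5

5


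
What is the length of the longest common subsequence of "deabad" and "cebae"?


LCS of "deabad" and "cebae"
DP table:
           c    e    b    a    e
      0    0    0    0    0    0
  d   0    0    0    0    0    0
  e   0    0    1    1    1    1
  a   0    0    1    1    2    2
  b   0    0    1    2    2    2
  a   0    0    1    2    3    3
  d   0    0    1    2    3    3
LCS length = dp[6][5] = 3

3


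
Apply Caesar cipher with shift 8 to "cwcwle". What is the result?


Caesar cipher: shift "cwcwle" by 8
  'c' (pos 2) + 8 = pos 10 = 'k'
  'w' (pos 22) + 8 = pos 4 = 'e'
  'c' (pos 2) + 8 = pos 10 = 'k'
  'w' (pos 22) + 8 = pos 4 = 'e'
  'l' (pos 11) + 8 = pos 19 = 't'
  'e' (pos 4) + 8 = pos 12 = 'm'
Result: keketm

keketm


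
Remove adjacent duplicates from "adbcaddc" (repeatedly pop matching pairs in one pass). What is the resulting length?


Input: adbcaddc
Stack-based adjacent duplicate removal:
  Read 'a': push. Stack: a
  Read 'd': push. Stack: ad
  Read 'b': push. Stack: adb
  Read 'c': push. Stack: adbc
  Read 'a': push. Stack: adbca
  Read 'd': push. Stack: adbcad
  Read 'd': matches stack top 'd' => pop. Stack: adbca
  Read 'c': push. Stack: adbcac
Final stack: "adbcac" (length 6)

6


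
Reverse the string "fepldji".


Input: fepldji
Reading characters right to left:
  Position 6: 'i'
  Position 5: 'j'
  Position 4: 'd'
  Position 3: 'l'
  Position 2: 'p'
  Position 1: 'e'
  Position 0: 'f'
Reversed: ijdlpef

ijdlpef


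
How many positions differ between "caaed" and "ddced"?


Comparing "caaed" and "ddced" position by position:
  Position 0: 'c' vs 'd' => DIFFER
  Position 1: 'a' vs 'd' => DIFFER
  Position 2: 'a' vs 'c' => DIFFER
  Position 3: 'e' vs 'e' => same
  Position 4: 'd' vs 'd' => same
Positions that differ: 3

3


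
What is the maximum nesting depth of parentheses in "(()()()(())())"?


Input: "(()()()(())())"
Tracking depth:
  Position 0 '(': depth becomes 1
  Position 1 '(': depth becomes 2
  Position 2 ')': depth becomes 1
  Position 3 '(': depth becomes 2
  Position 4 ')': depth becomes 1
  Position 5 '(': depth becomes 2
  Position 6 ')': depth becomes 1
  Position 7 '(': depth becomes 2
  Position 8 '(': depth becomes 3
  Position 9 ')': depth becomes 2
  Position 10 ')': depth becomes 1
  Position 11 '(': depth becomes 2
  Position 12 ')': depth becomes 1
  Position 13 ')': depth becomes 0
Maximum depth reached: 3

3


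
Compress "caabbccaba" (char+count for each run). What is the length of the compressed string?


Input: caabbccaba
Runs:
  'c' x 1 => "c1"
  'a' x 2 => "a2"
  'b' x 2 => "b2"
  'c' x 2 => "c2"
  'a' x 1 => "a1"
  'b' x 1 => "b1"
  'a' x 1 => "a1"
Compressed: "c1a2b2c2a1b1a1"
Compressed length: 14

14


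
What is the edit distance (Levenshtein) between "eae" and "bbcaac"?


Computing edit distance: "eae" -> "bbcaac"
DP table:
           b    b    c    a    a    c
      0    1    2    3    4    5    6
  e   1    1    2    3    4    5    6
  a   2    2    2    3    3    4    5
  e   3    3    3    3    4    4    5
Edit distance = dp[3][6] = 5

5


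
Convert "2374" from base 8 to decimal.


Input: "2374" in base 8
Positional expansion:
  Digit '2' (value 2) x 8^3 = 1024
  Digit '3' (value 3) x 8^2 = 192
  Digit '7' (value 7) x 8^1 = 56
  Digit '4' (value 4) x 8^0 = 4
Sum = 1276

1276


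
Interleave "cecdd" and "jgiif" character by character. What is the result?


Interleaving "cecdd" and "jgiif":
  Position 0: 'c' from first, 'j' from second => "cj"
  Position 1: 'e' from first, 'g' from second => "eg"
  Position 2: 'c' from first, 'i' from second => "ci"
  Position 3: 'd' from first, 'i' from second => "di"
  Position 4: 'd' from first, 'f' from second => "df"
Result: cjegcididf

cjegcididf


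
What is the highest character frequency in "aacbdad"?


Input: aacbdad
Character counts:
  'a': 3
  'b': 1
  'c': 1
  'd': 2
Maximum frequency: 3

3


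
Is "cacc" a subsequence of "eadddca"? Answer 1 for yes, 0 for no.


Check if "cacc" is a subsequence of "eadddca"
Greedy scan:
  Position 0 ('e'): no match needed
  Position 1 ('a'): no match needed
  Position 2 ('d'): no match needed
  Position 3 ('d'): no match needed
  Position 4 ('d'): no match needed
  Position 5 ('c'): matches sub[0] = 'c'
  Position 6 ('a'): matches sub[1] = 'a'
Only matched 2/4 characters => not a subsequence

0


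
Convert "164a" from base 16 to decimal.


Input: "164a" in base 16
Positional expansion:
  Digit '1' (value 1) x 16^3 = 4096
  Digit '6' (value 6) x 16^2 = 1536
  Digit '4' (value 4) x 16^1 = 64
  Digit 'a' (value 10) x 16^0 = 10
Sum = 5706

5706


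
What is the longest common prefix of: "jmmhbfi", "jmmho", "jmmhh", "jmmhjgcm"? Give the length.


Words: jmmhbfi, jmmho, jmmhh, jmmhjgcm
  Position 0: all 'j' => match
  Position 1: all 'm' => match
  Position 2: all 'm' => match
  Position 3: all 'h' => match
  Position 4: ('b', 'o', 'h', 'j') => mismatch, stop
LCP = "jmmh" (length 4)

4


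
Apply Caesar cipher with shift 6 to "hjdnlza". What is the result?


Caesar cipher: shift "hjdnlza" by 6
  'h' (pos 7) + 6 = pos 13 = 'n'
  'j' (pos 9) + 6 = pos 15 = 'p'
  'd' (pos 3) + 6 = pos 9 = 'j'
  'n' (pos 13) + 6 = pos 19 = 't'
  'l' (pos 11) + 6 = pos 17 = 'r'
  'z' (pos 25) + 6 = pos 5 = 'f'
  'a' (pos 0) + 6 = pos 6 = 'g'
Result: npjtrfg

npjtrfg


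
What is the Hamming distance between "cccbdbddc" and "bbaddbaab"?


Comparing "cccbdbddc" and "bbaddbaab" position by position:
  Position 0: 'c' vs 'b' => differ
  Position 1: 'c' vs 'b' => differ
  Position 2: 'c' vs 'a' => differ
  Position 3: 'b' vs 'd' => differ
  Position 4: 'd' vs 'd' => same
  Position 5: 'b' vs 'b' => same
  Position 6: 'd' vs 'a' => differ
  Position 7: 'd' vs 'a' => differ
  Position 8: 'c' vs 'b' => differ
Total differences (Hamming distance): 7

7


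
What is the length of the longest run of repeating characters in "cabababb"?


Input: "cabababb"
Scanning for longest run:
  Position 1 ('a'): new char, reset run to 1
  Position 2 ('b'): new char, reset run to 1
  Position 3 ('a'): new char, reset run to 1
  Position 4 ('b'): new char, reset run to 1
  Position 5 ('a'): new char, reset run to 1
  Position 6 ('b'): new char, reset run to 1
  Position 7 ('b'): continues run of 'b', length=2
Longest run: 'b' with length 2

2


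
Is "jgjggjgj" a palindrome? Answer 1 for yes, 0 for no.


Input: jgjggjgj
Reversed: jgjggjgj
  Compare pos 0 ('j') with pos 7 ('j'): match
  Compare pos 1 ('g') with pos 6 ('g'): match
  Compare pos 2 ('j') with pos 5 ('j'): match
  Compare pos 3 ('g') with pos 4 ('g'): match
Result: palindrome

1


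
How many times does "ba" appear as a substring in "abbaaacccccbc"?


Searching for "ba" in "abbaaacccccbc"
Scanning each position:
  Position 0: "ab" => no
  Position 1: "bb" => no
  Position 2: "ba" => MATCH
  Position 3: "aa" => no
  Position 4: "aa" => no
  Position 5: "ac" => no
  Position 6: "cc" => no
  Position 7: "cc" => no
  Position 8: "cc" => no
  Position 9: "cc" => no
  Position 10: "cb" => no
  Position 11: "bc" => no
Total occurrences: 1

1


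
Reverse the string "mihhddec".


Input: mihhddec
Reading characters right to left:
  Position 7: 'c'
  Position 6: 'e'
  Position 5: 'd'
  Position 4: 'd'
  Position 3: 'h'
  Position 2: 'h'
  Position 1: 'i'
  Position 0: 'm'
Reversed: ceddhhim

ceddhhim


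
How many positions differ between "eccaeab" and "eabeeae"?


Comparing "eccaeab" and "eabeeae" position by position:
  Position 0: 'e' vs 'e' => same
  Position 1: 'c' vs 'a' => DIFFER
  Position 2: 'c' vs 'b' => DIFFER
  Position 3: 'a' vs 'e' => DIFFER
  Position 4: 'e' vs 'e' => same
  Position 5: 'a' vs 'a' => same
  Position 6: 'b' vs 'e' => DIFFER
Positions that differ: 4

4


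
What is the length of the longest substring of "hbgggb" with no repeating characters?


Input: "hbgggb"
Sliding window (track last position of each char):
  Position 0 ('h'): window [0,0] length 1 -- new best
  Position 1 ('b'): window [0,1] length 2 -- new best
  Position 2 ('g'): window [0,2] length 3 -- new best
  Position 3 ('g'): repeat (last at 2), move window start to 3
  Position 3 ('g'): window [3,3] length 1
  Position 4 ('g'): repeat (last at 3), move window start to 4
  Position 4 ('g'): window [4,4] length 1
  Position 5 ('b'): window [4,5] length 2
Longest substring with no repeats: "hbg" with length 3

3


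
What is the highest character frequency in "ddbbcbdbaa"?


Input: ddbbcbdbaa
Character counts:
  'a': 2
  'b': 4
  'c': 1
  'd': 3
Maximum frequency: 4

4


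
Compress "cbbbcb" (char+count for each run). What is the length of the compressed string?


Input: cbbbcb
Runs:
  'c' x 1 => "c1"
  'b' x 3 => "b3"
  'c' x 1 => "c1"
  'b' x 1 => "b1"
Compressed: "c1b3c1b1"
Compressed length: 8

8


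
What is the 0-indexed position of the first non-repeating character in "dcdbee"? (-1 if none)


Input: dcdbee
Character frequencies:
  'b': 1
  'c': 1
  'd': 2
  'e': 2
Scanning left to right for freq == 1:
  Position 0 ('d'): freq=2, skip
  Position 1 ('c'): unique! => answer = 1

1


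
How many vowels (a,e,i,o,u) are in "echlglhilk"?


Input: echlglhilk
Checking each character:
  'e' at position 0: vowel (running total: 1)
  'c' at position 1: consonant
  'h' at position 2: consonant
  'l' at position 3: consonant
  'g' at position 4: consonant
  'l' at position 5: consonant
  'h' at position 6: consonant
  'i' at position 7: vowel (running total: 2)
  'l' at position 8: consonant
  'k' at position 9: consonant
Total vowels: 2

2
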